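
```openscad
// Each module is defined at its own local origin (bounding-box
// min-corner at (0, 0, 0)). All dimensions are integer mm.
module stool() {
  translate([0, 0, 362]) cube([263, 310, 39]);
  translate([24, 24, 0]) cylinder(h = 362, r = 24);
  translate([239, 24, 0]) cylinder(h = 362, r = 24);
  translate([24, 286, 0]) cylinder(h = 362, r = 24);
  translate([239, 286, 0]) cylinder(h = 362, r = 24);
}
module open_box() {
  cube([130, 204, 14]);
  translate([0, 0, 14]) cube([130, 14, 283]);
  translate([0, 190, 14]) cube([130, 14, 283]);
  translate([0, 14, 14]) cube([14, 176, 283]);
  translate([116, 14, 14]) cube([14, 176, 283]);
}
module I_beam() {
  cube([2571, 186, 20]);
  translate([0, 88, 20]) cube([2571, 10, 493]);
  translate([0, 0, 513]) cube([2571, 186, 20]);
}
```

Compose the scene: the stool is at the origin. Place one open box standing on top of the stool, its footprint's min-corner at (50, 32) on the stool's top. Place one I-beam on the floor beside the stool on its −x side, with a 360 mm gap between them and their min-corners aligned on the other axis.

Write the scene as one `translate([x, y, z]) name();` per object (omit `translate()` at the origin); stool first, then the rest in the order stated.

stool();
translate([50, 32, 401]) open_box();
translate([-2931, 0, 0]) I_beam();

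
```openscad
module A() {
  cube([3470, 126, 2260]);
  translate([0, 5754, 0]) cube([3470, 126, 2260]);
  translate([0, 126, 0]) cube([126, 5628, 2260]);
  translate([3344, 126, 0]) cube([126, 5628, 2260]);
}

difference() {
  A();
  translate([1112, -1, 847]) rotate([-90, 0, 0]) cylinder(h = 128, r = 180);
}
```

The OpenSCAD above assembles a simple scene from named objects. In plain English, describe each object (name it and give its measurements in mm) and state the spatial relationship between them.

A is the wall frame of a small rectangular building: four walls, each 2260 mm tall and 126 mm thick, enclosing a footprint 3470 mm (x) by 5880 mm (y) outside-to-outside, with no floor or roof. The front and back walls (the −y and +y sides) span the full width; the two side walls fit between them.

The house frame has a circular hole of radius 180 mm through its front wall, centred at (x = 1112, z = 847).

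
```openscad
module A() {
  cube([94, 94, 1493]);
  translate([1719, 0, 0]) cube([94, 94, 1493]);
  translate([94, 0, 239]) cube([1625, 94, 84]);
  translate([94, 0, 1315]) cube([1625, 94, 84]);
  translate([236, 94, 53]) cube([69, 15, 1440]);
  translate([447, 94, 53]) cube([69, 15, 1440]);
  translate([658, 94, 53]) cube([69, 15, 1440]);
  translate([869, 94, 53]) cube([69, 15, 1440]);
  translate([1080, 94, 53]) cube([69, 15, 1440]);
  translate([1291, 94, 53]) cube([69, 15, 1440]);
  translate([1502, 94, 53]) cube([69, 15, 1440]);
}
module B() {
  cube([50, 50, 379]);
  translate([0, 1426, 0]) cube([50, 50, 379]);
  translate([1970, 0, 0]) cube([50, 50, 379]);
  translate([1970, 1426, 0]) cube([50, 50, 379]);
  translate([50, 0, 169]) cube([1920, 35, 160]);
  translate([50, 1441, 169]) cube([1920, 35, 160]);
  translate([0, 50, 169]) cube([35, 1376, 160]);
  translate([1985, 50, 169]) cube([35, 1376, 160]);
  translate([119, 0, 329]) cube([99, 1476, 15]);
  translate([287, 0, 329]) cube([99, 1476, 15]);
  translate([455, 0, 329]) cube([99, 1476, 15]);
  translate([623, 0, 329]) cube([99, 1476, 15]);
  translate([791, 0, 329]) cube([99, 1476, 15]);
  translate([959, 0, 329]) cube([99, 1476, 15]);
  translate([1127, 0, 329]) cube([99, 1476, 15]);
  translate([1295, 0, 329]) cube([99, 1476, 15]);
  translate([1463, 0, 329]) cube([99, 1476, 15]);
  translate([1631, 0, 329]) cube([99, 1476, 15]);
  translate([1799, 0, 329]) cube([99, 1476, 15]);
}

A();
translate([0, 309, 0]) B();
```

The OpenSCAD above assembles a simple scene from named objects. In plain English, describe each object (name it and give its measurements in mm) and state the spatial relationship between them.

A is a fence section. Two 94×94 mm posts, 1493 mm tall, stand on the floor with a clear span of 1625 mm between their inner faces. Two horizontal rails of 94×84 mm section span the gap between the posts with their undersides at z = 239 mm and z = 1315 mm, flush with the posts' −y face. 7 pickets, each 69 mm wide, 15 mm thick and 1440 mm tall, are fixed to the +y face of the rails with their bottoms at z = 53 mm, evenly spaced across the span with equal gaps (rounded down to the nearest mm) at the −x end and between each pair — any rounding remainder accumulates at the +x end.

B is a bed frame 2020 mm long (x) by 1476 mm wide (y). Four 50×50 mm corner posts, 379 mm tall, at the corners of the footprint. Four rails of 35 mm thickness and 160 mm height run between adjacent posts with their undersides at z = 169 mm, their outer faces flush with the outside of the frame (the two x-running rails run between the posts' inner faces; the two y-running rails run between the posts' inner faces). 11 slats, each 99 mm wide (x) and 15 mm thick, lie across the top of the two x-running rails, running the full 1476 mm width of the frame in y; the slats are evenly spaced along x between the inner faces of the end posts with equal gaps (rounded down to the nearest mm) at the −x end and between each pair — any rounding remainder accumulates at the +x end.

The bed frame is on the floor beside the fence section on its +y side.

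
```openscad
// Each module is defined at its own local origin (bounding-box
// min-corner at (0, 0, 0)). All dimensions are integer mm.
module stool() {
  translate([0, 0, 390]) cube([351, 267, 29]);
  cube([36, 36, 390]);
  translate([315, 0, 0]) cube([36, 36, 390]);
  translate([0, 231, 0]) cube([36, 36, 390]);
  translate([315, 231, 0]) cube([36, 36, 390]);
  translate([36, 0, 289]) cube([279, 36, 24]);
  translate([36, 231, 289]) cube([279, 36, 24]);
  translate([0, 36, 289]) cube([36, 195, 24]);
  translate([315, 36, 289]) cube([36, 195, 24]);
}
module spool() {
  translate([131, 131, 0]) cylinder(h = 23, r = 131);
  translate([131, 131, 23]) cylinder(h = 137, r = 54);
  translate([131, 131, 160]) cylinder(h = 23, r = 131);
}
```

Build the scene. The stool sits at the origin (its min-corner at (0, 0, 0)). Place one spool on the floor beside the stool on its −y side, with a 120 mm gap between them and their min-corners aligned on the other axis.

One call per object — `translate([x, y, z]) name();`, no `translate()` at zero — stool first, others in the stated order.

stool();
translate([0, -382, 0]) spool();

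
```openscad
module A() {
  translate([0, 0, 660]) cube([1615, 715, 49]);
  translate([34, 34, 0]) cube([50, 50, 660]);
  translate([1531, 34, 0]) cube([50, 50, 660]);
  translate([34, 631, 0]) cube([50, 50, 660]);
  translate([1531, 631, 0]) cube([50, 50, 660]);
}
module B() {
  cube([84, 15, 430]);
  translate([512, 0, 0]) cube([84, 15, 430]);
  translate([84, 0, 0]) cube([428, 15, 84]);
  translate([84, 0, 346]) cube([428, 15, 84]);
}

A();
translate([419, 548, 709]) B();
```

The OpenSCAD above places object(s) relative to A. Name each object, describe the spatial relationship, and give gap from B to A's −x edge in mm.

The picture frame's min-x is at 419; the table's min-x is 0; gap = 419 mm.

A is a table. B is a picture frame. The picture frame is on top of the table. The gap from the picture frame to the table's −x edge is 419 mm.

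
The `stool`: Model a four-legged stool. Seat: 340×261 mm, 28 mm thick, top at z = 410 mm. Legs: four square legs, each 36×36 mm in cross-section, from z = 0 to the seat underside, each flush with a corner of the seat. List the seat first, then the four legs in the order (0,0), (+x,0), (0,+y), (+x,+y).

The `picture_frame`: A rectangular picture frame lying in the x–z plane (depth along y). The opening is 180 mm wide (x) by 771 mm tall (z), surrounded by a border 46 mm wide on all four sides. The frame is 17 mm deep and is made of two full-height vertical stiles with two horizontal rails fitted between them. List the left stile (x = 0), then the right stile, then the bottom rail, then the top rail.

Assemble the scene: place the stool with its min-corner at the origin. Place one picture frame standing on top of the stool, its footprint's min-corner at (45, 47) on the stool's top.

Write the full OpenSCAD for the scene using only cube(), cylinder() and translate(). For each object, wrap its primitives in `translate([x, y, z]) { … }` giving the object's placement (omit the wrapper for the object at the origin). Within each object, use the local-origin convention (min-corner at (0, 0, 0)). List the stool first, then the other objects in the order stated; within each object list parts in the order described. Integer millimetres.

translate([0, 0, 382]) cube([340, 261, 28]);
cube([36, 36, 382]);
translate([304, 0, 0]) cube([36, 36, 382]);
translate([0, 225, 0]) cube([36, 36, 382]);
translate([304, 225, 0]) cube([36, 36, 382]);
translate([45, 47, 410]) {
  cube([46, 17, 863]);
  translate([226, 0, 0]) cube([46, 17, 863]);
  translate([46, 0, 0]) cube([180, 17, 46]);
  translate([46, 0, 817]) cube([180, 17, 46]);
}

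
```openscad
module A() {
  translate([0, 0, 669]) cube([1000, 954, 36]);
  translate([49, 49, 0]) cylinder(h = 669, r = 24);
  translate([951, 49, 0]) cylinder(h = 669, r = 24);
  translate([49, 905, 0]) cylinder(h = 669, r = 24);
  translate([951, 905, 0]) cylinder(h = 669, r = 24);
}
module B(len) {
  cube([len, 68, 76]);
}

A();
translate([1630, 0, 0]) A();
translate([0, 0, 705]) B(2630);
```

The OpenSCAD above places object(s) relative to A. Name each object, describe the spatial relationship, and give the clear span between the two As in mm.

A is a table. B is a beam. A beam spans the tops of two tables. The clear span between the two tables is 630 mm.

Second table starts at x = 1630; first ends at x = 1000; clear span = 1630 − 1000 = 630 mm.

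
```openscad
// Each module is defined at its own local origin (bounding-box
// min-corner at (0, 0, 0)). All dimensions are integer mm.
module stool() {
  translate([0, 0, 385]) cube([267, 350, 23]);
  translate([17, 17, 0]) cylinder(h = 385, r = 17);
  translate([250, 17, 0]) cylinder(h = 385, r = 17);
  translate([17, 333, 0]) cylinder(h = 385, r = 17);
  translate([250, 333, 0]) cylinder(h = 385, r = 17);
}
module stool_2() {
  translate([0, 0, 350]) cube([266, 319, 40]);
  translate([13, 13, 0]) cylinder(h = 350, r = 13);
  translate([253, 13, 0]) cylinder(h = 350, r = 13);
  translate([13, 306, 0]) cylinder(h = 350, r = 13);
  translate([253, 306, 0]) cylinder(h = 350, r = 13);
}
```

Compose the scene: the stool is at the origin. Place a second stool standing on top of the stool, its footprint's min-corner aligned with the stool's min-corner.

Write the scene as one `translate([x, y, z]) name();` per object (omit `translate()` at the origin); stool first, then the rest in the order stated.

stool();
translate([0, 0, 408]) stool_2();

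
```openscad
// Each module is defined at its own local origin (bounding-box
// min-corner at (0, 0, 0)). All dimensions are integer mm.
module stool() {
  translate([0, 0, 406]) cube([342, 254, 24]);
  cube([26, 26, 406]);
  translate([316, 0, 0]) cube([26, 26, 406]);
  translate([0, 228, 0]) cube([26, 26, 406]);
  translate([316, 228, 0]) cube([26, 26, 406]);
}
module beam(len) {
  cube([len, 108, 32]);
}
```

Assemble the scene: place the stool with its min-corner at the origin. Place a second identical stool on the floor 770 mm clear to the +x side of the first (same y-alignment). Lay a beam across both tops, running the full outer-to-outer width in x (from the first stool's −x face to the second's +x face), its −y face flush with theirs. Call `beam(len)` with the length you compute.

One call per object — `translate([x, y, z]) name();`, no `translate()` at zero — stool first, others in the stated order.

stool();
translate([1112, 0, 0]) stool();
translate([0, 0, 430]) beam(1454);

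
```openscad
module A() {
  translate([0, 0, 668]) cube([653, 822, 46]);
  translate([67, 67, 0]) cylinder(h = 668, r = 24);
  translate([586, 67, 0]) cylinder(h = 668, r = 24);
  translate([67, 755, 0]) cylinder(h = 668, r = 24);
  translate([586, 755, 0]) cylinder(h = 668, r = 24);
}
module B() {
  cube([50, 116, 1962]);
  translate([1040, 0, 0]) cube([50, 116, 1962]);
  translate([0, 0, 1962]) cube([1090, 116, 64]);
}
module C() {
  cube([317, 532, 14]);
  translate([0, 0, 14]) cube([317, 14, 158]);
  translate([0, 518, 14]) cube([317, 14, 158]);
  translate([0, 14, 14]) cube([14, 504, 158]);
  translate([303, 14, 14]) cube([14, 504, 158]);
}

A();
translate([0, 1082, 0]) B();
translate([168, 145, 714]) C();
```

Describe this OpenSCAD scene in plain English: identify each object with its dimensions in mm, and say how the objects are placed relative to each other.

A is a rectangular dining table. The top is 653×822×46 mm with its upper surface at z = 714 mm. It stands on four round legs of 48 mm diameter, each leg's bounding box inset 43 mm from the nearest pair of top edges, running from the floor to the underside of the top.

B is a rectangular door frame: two vertical jambs of 50×116 mm section, 1962 mm tall, with a clear opening 990 mm wide between their inner faces. A header 64 mm tall and 116 mm deep lies on top of the jambs and spans the full outside width.

C is an open-topped rectangular box: outside dimensions 317×532×172 mm, with a uniform wall and base thickness of 14 mm. The base is a full 317×532 slab on the floor; four walls sit on top of the base. The front and back walls (the −y and +y sides) span the full width; the two side walls fit between them.

The door frame is on the floor beside the table on its +y side. The open box is on top of the table, centred.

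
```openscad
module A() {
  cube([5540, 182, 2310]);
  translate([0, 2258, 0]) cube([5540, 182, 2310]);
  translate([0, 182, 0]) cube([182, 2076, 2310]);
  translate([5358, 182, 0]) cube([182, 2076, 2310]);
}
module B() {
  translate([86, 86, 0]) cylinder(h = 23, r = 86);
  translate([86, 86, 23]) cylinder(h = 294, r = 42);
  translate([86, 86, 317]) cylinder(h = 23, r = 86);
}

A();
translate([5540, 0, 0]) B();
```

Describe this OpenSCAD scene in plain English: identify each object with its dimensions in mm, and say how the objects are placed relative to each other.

A is the wall frame of a small rectangular building: four walls, each 2310 mm tall and 182 mm thick, enclosing a footprint 5540 mm (x) by 2440 mm (y) outside-to-outside, with no floor or roof. The front and back walls (the −y and +y sides) span the full width; the two side walls fit between them.

B is a spool: two coaxial disc flanges of radius 86 mm and thickness 23 mm, joined by a core cylinder of radius 42 mm and height 294 mm. The lower flange rests on z = 0 and the three cylinders share a vertical axis.

The spool is against the house frame's +x side, with their −y faces flush.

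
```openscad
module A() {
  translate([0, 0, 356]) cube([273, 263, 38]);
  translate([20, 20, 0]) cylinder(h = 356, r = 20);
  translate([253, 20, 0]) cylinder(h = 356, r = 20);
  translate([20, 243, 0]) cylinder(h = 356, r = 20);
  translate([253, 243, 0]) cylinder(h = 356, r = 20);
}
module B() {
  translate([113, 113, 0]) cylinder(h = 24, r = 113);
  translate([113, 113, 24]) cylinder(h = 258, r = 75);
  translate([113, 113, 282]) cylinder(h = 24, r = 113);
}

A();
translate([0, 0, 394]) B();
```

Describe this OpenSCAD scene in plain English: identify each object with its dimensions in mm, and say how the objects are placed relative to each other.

A is a four-legged stool. The seat is 273×263 mm, 38 mm thick, top at z = 394 mm. It stands on four round legs, each 40 mm in diameter, from z = 0 to the seat underside, each leg's axis is inset half a diameter from the nearest pair of seat edges (so the leg's bounding box is flush with the corner).

B is a spool: two coaxial disc flanges of radius 113 mm and thickness 24 mm, joined by a core cylinder of radius 75 mm and height 258 mm. The lower flange rests on z = 0 and the three cylinders share a vertical axis.

The spool is on top of the stool.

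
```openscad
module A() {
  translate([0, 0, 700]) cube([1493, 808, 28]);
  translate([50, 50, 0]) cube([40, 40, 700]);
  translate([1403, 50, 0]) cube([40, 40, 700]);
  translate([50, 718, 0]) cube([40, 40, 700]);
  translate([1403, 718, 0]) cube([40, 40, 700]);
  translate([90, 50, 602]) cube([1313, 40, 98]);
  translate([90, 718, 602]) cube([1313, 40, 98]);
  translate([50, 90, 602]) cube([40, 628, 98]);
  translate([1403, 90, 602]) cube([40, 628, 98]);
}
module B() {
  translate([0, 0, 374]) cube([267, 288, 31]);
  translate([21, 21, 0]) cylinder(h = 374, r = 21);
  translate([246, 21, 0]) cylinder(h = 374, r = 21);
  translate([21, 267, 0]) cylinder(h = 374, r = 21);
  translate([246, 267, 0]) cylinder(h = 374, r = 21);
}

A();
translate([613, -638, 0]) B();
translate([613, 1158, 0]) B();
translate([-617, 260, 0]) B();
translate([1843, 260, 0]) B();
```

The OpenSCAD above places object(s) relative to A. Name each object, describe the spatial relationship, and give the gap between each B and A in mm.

Each stool's nearest face is 350 mm from the table's bounding box.

A is a table. B is a stool. Four stools sit around the table at the −y, +y, −x, +x sides. The gap between each stool and the table is 350 mm.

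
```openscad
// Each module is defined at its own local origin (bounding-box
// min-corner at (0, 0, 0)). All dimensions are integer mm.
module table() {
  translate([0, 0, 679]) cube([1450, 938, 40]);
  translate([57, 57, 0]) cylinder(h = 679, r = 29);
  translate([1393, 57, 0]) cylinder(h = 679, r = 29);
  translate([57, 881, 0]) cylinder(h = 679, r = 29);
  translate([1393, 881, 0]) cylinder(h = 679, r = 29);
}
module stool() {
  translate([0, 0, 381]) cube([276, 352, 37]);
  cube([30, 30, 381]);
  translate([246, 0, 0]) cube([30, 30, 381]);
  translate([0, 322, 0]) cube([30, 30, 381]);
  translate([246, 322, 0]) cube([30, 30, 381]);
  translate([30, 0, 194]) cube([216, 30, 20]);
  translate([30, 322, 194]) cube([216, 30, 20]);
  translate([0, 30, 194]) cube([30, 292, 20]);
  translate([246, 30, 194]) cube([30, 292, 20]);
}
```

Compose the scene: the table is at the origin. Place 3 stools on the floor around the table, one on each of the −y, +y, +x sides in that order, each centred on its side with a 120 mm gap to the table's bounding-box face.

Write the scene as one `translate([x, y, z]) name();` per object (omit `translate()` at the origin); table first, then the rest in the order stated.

table();
translate([587, -472, 0]) stool();
translate([587, 1058, 0]) stool();
translate([1570, 293, 0]) stool();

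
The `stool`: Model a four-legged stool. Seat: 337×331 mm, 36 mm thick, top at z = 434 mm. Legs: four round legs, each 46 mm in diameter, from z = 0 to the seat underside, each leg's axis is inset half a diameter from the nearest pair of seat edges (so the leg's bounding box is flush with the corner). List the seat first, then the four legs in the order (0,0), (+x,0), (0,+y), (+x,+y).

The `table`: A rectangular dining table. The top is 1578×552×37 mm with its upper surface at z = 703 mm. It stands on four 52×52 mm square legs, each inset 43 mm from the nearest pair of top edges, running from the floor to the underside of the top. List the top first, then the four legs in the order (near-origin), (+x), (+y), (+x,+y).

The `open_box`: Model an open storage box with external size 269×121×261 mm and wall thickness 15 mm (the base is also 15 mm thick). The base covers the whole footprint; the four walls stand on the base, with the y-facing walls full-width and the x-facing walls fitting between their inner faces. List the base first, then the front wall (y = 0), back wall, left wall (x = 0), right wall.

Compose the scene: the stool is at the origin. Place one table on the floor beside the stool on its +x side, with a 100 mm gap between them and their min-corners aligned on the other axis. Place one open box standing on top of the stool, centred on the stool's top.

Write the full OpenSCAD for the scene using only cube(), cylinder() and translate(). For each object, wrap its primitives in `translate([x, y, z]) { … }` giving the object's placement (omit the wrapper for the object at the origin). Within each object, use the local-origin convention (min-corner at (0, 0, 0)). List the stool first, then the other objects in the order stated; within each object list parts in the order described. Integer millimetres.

translate([0, 0, 398]) cube([337, 331, 36]);
translate([23, 23, 0]) cylinder(h = 398, r = 23);
translate([314, 23, 0]) cylinder(h = 398, r = 23);
translate([23, 308, 0]) cylinder(h = 398, r = 23);
translate([314, 308, 0]) cylinder(h = 398, r = 23);
translate([437, 0, 0]) {
  translate([0, 0, 666]) cube([1578, 552, 37]);
  translate([43, 43, 0]) cube([52, 52, 666]);
  translate([1483, 43, 0]) cube([52, 52, 666]);
  translate([43, 457, 0]) cube([52, 52, 666]);
  translate([1483, 457, 0]) cube([52, 52, 666]);
}
translate([34, 105, 434]) {
  cube([269, 121, 15]);
  translate([0, 0, 15]) cube([269, 15, 246]);
  translate([0, 106, 15]) cube([269, 15, 246]);
  translate([0, 15, 15]) cube([15, 91, 246]);
  translate([254, 15, 15]) cube([15, 91, 246]);
}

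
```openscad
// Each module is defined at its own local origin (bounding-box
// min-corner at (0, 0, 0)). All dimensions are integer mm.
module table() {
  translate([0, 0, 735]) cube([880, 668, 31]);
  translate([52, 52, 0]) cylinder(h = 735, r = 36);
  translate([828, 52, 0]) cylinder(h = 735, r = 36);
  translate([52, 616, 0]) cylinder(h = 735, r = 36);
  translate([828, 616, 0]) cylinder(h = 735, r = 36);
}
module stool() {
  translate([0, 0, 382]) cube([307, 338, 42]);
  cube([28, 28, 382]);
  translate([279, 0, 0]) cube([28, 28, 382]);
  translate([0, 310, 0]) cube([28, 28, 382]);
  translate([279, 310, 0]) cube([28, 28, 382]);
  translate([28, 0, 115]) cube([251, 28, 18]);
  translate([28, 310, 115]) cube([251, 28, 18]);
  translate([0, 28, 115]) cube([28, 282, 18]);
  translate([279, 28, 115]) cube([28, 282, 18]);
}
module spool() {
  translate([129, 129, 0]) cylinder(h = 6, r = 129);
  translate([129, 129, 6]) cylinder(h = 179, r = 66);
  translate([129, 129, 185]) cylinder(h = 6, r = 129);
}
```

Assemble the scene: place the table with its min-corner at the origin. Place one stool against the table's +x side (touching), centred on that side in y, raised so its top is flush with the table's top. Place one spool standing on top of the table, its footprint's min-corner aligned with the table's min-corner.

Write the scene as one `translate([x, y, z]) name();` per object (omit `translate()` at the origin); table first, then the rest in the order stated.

table();
translate([880, 165, 342]) stool();
translate([0, 0, 766]) spool();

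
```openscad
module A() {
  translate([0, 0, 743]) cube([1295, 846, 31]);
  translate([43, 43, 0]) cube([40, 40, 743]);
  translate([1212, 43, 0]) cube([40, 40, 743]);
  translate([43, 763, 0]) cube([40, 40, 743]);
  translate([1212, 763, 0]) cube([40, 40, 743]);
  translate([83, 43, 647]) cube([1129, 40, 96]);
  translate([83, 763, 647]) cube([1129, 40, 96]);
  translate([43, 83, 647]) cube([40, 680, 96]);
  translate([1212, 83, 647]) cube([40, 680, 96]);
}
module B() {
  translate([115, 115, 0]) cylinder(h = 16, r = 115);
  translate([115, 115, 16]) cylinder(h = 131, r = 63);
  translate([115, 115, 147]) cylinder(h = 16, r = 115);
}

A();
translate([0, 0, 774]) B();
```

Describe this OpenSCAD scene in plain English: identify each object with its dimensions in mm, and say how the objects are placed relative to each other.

A is a rectangular dining table. The top is 1295×846×31 mm with its upper surface at z = 774 mm. It stands on four 40×40 mm square legs, each inset 43 mm from the nearest pair of top edges, running from the floor to the underside of the top. Four apron rails, 40 mm thick and 96 mm tall, run between adjacent legs with their top edges flush with the underside of the top and their outer faces flush with the legs' outer faces.

B is a spool: two coaxial disc flanges of radius 115 mm and thickness 16 mm, joined by a core cylinder of radius 63 mm and height 131 mm. The lower flange rests on z = 0 and the three cylinders share a vertical axis.

The spool is on top of the table.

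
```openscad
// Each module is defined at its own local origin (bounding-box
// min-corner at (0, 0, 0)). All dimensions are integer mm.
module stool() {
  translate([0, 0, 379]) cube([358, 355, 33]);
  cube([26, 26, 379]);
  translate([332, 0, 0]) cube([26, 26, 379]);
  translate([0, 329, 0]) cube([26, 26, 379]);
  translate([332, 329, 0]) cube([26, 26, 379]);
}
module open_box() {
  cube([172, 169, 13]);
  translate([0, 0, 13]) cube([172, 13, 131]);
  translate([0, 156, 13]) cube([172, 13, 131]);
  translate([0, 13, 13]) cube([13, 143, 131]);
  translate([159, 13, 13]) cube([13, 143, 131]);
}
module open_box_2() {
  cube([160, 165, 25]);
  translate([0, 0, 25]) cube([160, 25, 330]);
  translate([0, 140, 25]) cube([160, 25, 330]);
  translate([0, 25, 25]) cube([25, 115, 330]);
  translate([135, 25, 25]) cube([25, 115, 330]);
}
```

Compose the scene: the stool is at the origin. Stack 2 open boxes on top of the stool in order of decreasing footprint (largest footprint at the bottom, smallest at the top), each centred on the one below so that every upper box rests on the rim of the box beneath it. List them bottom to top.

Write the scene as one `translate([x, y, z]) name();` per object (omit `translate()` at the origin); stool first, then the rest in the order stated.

stool();
translate([93, 93, 412]) open_box();
translate([99, 95, 556]) open_box_2();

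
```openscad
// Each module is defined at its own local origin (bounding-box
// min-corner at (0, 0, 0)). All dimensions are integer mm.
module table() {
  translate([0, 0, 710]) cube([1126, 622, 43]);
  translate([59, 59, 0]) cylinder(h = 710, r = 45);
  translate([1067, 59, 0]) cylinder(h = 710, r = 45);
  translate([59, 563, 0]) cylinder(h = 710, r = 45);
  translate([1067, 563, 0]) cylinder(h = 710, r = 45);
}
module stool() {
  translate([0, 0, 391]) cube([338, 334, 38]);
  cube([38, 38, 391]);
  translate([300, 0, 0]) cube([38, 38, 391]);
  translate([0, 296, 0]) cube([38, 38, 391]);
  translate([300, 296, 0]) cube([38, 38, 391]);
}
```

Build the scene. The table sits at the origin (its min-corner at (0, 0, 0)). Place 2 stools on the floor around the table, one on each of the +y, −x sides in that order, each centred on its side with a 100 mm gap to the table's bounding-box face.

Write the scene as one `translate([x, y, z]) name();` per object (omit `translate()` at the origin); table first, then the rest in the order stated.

table();
translate([394, 722, 0]) stool();
translate([-438, 144, 0]) stool();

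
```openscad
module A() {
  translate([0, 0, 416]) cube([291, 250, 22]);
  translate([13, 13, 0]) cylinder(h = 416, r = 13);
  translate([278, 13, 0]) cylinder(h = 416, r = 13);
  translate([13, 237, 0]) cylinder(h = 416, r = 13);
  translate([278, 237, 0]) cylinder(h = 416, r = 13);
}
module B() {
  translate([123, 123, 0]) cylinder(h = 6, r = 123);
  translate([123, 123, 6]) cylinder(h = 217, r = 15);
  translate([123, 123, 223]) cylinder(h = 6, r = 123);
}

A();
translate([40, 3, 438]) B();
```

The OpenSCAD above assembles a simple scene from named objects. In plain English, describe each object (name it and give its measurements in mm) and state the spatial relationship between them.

A is a four-legged stool. The seat is 291×250 mm, 22 mm thick, top at z = 438 mm. It stands on four round legs, each 26 mm in diameter, from z = 0 to the seat underside, each leg's axis is inset half a diameter from the nearest pair of seat edges (so the leg's bounding box is flush with the corner).

B is a spool: two coaxial disc flanges of radius 123 mm and thickness 6 mm, joined by a core cylinder of radius 15 mm and height 217 mm. The lower flange rests on z = 0 and the three cylinders share a vertical axis.

The spool is on top of the stool.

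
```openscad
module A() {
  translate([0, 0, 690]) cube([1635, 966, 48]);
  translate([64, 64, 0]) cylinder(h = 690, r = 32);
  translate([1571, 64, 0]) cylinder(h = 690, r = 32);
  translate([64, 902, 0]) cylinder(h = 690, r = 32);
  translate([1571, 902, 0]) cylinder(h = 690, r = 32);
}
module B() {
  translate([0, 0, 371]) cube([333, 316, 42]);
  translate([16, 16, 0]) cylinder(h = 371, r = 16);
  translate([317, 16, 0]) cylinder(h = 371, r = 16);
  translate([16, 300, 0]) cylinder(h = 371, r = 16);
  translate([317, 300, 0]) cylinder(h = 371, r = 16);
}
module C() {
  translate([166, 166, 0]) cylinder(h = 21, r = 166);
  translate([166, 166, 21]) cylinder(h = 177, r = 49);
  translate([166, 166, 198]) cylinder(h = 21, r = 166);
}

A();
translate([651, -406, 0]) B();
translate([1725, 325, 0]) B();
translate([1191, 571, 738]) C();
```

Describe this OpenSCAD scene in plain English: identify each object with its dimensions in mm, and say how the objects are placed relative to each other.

A is a table: top 1635 mm (x) × 966 mm (y), 48 mm thick, upper face at z = 738 mm, on four round legs of 64 mm diameter, each leg's bounding box inset 32 mm from the nearest pair of top edges, running from z = 0 to the bottom of the top.

B is a four-legged stool. The seat is 333×316 mm, 42 mm thick, top at z = 413 mm. It stands on four round legs, each 32 mm in diameter, from z = 0 to the seat underside, each leg's axis is inset half a diameter from the nearest pair of seat edges (so the leg's bounding box is flush with the corner).

C is a spool: two coaxial disc flanges of radius 166 mm and thickness 21 mm, joined by a core cylinder of radius 49 mm and height 177 mm. The lower flange rests on z = 0 and the three cylinders share a vertical axis.

Two stools sit around the table at the −y, +x sides. The spool is on top of the table.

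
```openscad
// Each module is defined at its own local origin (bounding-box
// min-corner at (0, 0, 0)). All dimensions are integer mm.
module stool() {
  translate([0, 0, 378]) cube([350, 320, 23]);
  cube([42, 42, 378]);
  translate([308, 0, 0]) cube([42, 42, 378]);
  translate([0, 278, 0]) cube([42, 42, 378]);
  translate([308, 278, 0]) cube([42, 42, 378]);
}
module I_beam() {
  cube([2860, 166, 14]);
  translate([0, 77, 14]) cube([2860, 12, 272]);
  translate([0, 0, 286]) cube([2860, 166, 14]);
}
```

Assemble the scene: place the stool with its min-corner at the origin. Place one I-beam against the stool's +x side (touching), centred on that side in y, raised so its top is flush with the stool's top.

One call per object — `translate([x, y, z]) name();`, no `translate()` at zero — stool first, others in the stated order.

stool();
translate([350, 77, 101]) I_beam();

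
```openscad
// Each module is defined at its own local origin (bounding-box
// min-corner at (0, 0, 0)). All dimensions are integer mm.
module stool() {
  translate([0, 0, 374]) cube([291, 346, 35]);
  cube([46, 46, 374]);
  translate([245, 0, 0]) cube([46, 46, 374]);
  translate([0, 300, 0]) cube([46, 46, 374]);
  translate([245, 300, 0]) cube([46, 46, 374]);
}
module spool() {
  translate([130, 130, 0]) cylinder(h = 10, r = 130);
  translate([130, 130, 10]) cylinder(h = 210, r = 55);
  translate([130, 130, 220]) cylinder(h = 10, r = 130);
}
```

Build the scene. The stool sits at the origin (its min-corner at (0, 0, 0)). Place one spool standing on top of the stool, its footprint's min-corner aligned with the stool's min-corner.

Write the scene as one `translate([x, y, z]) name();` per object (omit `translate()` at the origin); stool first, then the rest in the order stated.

stool();
translate([0, 0, 409]) spool();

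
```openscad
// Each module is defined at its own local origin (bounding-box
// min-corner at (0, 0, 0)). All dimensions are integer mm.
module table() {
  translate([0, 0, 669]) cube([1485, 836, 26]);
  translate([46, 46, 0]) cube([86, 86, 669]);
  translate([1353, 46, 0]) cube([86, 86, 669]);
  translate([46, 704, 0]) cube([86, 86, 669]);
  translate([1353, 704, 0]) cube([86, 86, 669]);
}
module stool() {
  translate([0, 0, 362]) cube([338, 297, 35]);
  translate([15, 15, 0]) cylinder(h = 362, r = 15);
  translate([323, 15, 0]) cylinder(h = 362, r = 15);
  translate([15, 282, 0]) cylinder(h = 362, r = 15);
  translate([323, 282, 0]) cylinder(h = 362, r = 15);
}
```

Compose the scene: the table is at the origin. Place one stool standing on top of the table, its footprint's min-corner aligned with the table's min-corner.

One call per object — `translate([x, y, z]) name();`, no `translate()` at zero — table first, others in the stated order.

table();
translate([0, 0, 695]) stool();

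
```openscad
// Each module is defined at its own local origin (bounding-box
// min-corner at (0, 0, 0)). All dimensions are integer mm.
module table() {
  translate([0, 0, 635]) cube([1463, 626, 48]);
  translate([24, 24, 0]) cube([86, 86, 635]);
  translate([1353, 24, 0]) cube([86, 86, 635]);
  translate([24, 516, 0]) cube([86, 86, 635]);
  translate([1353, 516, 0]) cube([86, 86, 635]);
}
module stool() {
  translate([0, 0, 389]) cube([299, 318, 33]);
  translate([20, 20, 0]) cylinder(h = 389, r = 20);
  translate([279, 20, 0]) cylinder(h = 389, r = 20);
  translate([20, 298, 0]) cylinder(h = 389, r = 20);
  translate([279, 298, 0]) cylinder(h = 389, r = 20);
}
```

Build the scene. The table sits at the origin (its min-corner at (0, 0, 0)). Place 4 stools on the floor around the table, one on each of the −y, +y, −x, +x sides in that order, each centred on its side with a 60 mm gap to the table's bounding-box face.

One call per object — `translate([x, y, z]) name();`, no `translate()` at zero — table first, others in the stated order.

table();
translate([582, -378, 0]) stool();
translate([582, 686, 0]) stool();
translate([-359, 154, 0]) stool();
translate([1523, 154, 0]) stool();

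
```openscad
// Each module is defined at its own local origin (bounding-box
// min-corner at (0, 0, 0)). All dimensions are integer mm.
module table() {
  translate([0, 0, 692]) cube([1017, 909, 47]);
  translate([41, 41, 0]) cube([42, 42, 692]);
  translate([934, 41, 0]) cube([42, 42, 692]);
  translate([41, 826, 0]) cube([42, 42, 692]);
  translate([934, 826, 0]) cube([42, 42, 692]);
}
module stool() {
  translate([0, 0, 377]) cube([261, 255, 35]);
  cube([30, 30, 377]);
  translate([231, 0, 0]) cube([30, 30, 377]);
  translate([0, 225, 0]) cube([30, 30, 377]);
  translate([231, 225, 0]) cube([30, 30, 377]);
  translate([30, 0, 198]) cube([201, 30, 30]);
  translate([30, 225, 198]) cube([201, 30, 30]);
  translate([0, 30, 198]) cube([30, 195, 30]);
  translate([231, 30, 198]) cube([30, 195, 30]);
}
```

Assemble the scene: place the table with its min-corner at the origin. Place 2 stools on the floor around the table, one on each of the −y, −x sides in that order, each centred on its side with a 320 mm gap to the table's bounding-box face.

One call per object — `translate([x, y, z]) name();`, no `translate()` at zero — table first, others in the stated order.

table();
translate([378, -575, 0]) stool();
translate([-581, 327, 0]) stool();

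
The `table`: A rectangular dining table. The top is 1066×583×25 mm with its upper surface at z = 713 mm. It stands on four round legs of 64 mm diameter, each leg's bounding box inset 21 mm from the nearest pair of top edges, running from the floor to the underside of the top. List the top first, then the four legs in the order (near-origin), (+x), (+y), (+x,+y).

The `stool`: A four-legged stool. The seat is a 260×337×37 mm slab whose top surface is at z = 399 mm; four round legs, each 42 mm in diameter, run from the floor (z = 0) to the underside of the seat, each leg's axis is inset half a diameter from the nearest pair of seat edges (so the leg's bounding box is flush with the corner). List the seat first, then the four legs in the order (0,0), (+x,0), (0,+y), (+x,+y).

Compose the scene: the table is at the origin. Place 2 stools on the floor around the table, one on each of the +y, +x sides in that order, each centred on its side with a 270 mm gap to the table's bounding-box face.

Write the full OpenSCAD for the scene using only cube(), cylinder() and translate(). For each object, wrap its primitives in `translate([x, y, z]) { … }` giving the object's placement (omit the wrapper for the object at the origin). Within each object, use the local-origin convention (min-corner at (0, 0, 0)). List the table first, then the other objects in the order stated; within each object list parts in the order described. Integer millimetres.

translate([0, 0, 688]) cube([1066, 583, 25]);
translate([53, 53, 0]) cylinder(h = 688, r = 32);
translate([1013, 53, 0]) cylinder(h = 688, r = 32);
translate([53, 530, 0]) cylinder(h = 688, r = 32);
translate([1013, 530, 0]) cylinder(h = 688, r = 32);
translate([403, 853, 0]) {
  translate([0, 0, 362]) cube([260, 337, 37]);
  translate([21, 21, 0]) cylinder(h = 362, r = 21);
  translate([239, 21, 0]) cylinder(h = 362, r = 21);
  translate([21, 316, 0]) cylinder(h = 362, r = 21);
  translate([239, 316, 0]) cylinder(h = 362, r = 21);
}
translate([1336, 123, 0]) {
  translate([0, 0, 362]) cube([260, 337, 37]);
  translate([21, 21, 0]) cylinder(h = 362, r = 21);
  translate([239, 21, 0]) cylinder(h = 362, r = 21);
  translate([21, 316, 0]) cylinder(h = 362, r = 21);
  translate([239, 316, 0]) cylinder(h = 362, r = 21);
}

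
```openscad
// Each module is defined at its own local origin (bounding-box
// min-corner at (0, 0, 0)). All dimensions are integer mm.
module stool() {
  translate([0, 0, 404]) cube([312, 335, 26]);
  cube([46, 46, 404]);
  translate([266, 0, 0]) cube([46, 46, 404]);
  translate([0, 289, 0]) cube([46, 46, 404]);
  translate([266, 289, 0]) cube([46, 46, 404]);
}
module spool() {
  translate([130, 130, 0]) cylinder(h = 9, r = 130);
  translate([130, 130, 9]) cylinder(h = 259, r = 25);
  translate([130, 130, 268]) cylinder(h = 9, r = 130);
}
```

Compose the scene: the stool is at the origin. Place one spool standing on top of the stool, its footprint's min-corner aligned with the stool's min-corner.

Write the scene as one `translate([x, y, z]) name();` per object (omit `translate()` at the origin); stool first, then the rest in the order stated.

stool();
translate([0, 0, 430]) spool();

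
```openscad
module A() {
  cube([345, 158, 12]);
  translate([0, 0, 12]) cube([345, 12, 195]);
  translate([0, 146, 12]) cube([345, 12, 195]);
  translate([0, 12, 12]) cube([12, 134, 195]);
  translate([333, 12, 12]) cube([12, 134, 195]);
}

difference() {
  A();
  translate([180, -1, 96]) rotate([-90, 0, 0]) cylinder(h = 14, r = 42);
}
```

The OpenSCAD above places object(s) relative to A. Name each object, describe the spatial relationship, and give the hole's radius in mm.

A is an open box. The open box has a circular hole through its front wall. The hole's radius is 42 mm.

The subtracted cylinder has r = 42 mm.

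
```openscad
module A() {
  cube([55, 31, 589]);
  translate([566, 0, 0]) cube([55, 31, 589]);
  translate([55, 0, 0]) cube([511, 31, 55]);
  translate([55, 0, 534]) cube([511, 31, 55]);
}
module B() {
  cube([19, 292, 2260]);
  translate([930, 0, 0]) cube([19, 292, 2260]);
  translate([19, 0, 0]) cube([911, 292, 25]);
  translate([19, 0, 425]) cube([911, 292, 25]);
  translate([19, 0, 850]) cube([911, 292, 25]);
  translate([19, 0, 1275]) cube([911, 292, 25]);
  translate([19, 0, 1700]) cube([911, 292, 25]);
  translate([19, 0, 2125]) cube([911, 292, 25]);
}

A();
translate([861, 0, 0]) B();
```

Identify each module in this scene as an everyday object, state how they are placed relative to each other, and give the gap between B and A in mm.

The bookshelf's nearest face is 240 mm from the picture frame's +x face.

A is a picture frame. B is a bookshelf. The bookshelf is on the floor beside the picture frame on its +x side. The gap between the bookshelf and the picture frame is 240 mm.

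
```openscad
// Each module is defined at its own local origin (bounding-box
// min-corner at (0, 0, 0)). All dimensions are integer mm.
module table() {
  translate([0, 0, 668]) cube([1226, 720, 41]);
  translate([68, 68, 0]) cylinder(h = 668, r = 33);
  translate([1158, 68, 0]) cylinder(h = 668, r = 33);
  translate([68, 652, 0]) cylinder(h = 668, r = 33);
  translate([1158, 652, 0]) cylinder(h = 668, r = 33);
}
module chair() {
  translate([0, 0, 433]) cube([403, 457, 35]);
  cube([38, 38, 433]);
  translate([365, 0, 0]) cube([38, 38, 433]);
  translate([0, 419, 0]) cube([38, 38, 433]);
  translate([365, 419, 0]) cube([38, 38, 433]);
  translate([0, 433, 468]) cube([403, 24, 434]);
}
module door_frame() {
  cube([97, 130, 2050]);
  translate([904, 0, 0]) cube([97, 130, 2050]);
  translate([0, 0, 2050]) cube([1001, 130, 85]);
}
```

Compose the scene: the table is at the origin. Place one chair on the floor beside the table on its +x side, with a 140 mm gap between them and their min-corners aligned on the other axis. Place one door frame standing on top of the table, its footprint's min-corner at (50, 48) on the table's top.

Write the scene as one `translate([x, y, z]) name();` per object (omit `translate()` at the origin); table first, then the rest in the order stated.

table();
translate([1366, 0, 0]) chair();
translate([50, 48, 709]) door_frame();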